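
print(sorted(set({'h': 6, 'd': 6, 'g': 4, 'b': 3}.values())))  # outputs [3, 4, 6]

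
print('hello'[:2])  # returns he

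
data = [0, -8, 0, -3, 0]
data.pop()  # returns 0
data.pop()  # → -3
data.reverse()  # [0, -8, 0]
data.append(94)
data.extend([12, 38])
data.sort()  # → [-8, 0, 0, 12, 38, 94]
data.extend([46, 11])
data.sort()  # [-8, 0, 0, 11, 12, 38, 46, 94]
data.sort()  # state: [-8, 0, 0, 11, 12, 38, 46, 94]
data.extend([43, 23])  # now [-8, 0, 0, 11, 12, 38, 46, 94, 43, 23]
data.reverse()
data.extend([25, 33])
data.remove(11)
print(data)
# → [23, 43, 94, 46, 38, 12, 0, 0, -8, 25, 33]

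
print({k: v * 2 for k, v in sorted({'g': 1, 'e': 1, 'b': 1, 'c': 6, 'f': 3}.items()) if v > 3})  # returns {'c': 12}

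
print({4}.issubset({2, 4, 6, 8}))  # True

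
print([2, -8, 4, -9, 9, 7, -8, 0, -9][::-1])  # [-9, 0, -8, 7, 9, -9, 4, -8, 2]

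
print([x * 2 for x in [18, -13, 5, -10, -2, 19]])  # [36, -26, 10, -20, -4, 38]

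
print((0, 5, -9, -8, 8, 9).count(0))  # 1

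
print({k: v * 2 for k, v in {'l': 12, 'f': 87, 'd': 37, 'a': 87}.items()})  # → {'l': 24, 'f': 174, 'd': 74, 'a': 174}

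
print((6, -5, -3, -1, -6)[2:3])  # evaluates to (-3,)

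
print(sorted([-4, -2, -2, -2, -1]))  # [-4, -2, -2, -2, -1]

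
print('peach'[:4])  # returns peac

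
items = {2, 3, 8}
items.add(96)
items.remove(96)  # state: {2, 3, 8}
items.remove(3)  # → {2, 8}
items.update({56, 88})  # {2, 8, 56, 88}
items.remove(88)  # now {2, 8, 56}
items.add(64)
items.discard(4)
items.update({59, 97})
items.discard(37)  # {2, 8, 56, 59, 64, 97}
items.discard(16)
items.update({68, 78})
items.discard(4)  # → {2, 8, 56, 59, 64, 68, 78, 97}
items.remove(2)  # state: {8, 56, 59, 64, 68, 78, 97}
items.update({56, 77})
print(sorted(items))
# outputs [8, 56, 59, 64, 68, 77, 78, 97]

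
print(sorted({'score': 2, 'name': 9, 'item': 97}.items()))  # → [('item', 97), ('name', 9), ('score', 2)]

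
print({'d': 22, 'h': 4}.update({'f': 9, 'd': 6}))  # None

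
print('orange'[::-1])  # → egnaro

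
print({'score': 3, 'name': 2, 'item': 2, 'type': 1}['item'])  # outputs 2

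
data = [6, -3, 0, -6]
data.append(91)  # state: [6, -3, 0, -6, 91]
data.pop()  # 91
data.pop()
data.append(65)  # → [6, -3, 0, 65]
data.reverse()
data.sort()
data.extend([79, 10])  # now [-3, 0, 6, 65, 79, 10]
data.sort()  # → [-3, 0, 6, 10, 65, 79]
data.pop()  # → 79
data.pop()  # 65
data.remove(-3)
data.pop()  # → 10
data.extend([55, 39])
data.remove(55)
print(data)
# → [0, 6, 39]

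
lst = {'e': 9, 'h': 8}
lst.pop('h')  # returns 8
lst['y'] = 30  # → {'e': 9, 'y': 30}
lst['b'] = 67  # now {'e': 9, 'y': 30, 'b': 67}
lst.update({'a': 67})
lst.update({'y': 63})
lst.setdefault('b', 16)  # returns 67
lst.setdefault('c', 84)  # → 84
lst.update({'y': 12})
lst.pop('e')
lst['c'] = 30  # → {'y': 12, 'b': 67, 'a': 67, 'c': 30}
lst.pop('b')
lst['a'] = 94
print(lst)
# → {'y': 12, 'a': 94, 'c': 30}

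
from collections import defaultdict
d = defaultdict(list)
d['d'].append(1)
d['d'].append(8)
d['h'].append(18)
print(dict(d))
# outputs {'d': [1, 8], 'h': [18]}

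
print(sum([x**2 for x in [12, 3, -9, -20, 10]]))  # 734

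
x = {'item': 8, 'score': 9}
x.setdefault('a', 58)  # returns 58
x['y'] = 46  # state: {'item': 8, 'score': 9, 'a': 58, 'y': 46}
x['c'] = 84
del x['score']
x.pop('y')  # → 46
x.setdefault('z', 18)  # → 18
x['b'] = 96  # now {'item': 8, 'a': 58, 'c': 84, 'z': 18, 'b': 96}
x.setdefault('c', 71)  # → 84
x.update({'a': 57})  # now {'item': 8, 'a': 57, 'c': 84, 'z': 18, 'b': 96}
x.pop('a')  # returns 57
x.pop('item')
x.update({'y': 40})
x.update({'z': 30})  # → {'c': 84, 'z': 30, 'b': 96, 'y': 40}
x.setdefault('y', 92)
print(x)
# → {'c': 84, 'z': 30, 'b': 96, 'y': 40}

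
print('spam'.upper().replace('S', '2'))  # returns 2PAM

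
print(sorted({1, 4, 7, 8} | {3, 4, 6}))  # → [1, 3, 4, 6, 7, 8]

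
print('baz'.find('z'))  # 2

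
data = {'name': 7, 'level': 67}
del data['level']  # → {'name': 7}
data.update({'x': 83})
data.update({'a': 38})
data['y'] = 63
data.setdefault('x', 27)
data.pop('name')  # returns 7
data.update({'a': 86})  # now {'x': 83, 'a': 86, 'y': 63}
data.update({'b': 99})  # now {'x': 83, 'a': 86, 'y': 63, 'b': 99}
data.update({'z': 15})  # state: {'x': 83, 'a': 86, 'y': 63, 'b': 99, 'z': 15}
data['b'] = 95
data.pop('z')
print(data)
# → {'x': 83, 'a': 86, 'y': 63, 'b': 95}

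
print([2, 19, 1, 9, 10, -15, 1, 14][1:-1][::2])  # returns [19, 9, -15]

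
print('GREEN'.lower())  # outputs green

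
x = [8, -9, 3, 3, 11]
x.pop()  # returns 11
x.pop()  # 3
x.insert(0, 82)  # [82, 8, -9, 3]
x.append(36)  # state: [82, 8, -9, 3, 36]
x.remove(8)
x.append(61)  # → [82, -9, 3, 36, 61]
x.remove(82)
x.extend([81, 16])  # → [-9, 3, 36, 61, 81, 16]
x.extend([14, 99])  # [-9, 3, 36, 61, 81, 16, 14, 99]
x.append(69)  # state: [-9, 3, 36, 61, 81, 16, 14, 99, 69]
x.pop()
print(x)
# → [-9, 3, 36, 61, 81, 16, 14, 99]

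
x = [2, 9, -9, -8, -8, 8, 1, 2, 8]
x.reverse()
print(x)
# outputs [8, 2, 1, 8, -8, -8, -9, 9, 2]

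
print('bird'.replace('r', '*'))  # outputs bi*d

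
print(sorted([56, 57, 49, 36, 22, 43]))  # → [22, 36, 43, 49, 56, 57]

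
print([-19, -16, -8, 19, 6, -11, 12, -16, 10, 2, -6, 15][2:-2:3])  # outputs [-8, -11, 10]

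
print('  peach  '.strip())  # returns peach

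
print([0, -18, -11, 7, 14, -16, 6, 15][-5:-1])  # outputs [7, 14, -16, 6]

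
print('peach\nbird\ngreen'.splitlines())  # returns ['peach', 'bird', 'green']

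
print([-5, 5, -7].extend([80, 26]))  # None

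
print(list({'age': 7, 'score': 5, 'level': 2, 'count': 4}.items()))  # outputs [('age', 7), ('score', 5), ('level', 2), ('count', 4)]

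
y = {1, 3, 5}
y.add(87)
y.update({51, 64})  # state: {1, 3, 5, 51, 64, 87}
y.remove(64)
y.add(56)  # {1, 3, 5, 51, 56, 87}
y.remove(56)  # {1, 3, 5, 51, 87}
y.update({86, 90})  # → {1, 3, 5, 51, 86, 87, 90}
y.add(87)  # {1, 3, 5, 51, 86, 87, 90}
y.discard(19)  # {1, 3, 5, 51, 86, 87, 90}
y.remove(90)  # {1, 3, 5, 51, 86, 87}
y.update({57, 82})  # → {1, 3, 5, 51, 57, 82, 86, 87}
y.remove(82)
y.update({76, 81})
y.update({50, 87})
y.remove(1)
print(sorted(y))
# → [3, 5, 50, 51, 57, 76, 81, 86, 87]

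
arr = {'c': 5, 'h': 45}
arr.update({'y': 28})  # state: {'c': 5, 'h': 45, 'y': 28}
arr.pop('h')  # 45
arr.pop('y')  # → 28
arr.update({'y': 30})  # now {'c': 5, 'y': 30}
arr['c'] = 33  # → {'c': 33, 'y': 30}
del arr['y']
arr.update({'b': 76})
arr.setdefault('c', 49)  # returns 33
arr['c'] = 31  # {'c': 31, 'b': 76}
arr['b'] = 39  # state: {'c': 31, 'b': 39}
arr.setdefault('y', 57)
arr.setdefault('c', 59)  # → 31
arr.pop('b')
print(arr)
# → {'c': 31, 'y': 57}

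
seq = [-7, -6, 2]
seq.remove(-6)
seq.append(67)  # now [-7, 2, 67]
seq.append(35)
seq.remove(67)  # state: [-7, 2, 35]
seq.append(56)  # [-7, 2, 35, 56]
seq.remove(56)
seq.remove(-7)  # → [2, 35]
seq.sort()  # [2, 35]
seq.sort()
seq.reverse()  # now [35, 2]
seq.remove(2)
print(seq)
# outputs [35]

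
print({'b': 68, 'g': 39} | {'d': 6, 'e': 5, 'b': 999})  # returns {'b': 999, 'g': 39, 'd': 6, 'e': 5}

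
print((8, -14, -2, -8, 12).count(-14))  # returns 1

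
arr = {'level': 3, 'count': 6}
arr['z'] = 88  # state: {'level': 3, 'count': 6, 'z': 88}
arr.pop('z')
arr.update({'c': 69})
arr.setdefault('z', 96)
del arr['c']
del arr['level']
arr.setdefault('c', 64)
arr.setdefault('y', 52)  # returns 52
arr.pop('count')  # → 6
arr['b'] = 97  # {'z': 96, 'c': 64, 'y': 52, 'b': 97}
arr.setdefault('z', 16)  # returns 96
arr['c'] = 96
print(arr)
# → {'z': 96, 'c': 96, 'y': 52, 'b': 97}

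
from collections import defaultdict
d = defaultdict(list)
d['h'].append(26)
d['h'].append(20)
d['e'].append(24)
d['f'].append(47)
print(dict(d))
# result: {'h': [26, 20], 'e': [24], 'f': [47]}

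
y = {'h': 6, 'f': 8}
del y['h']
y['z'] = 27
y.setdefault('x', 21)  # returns 21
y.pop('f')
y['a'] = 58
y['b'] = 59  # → {'z': 27, 'x': 21, 'a': 58, 'b': 59}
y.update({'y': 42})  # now {'z': 27, 'x': 21, 'a': 58, 'b': 59, 'y': 42}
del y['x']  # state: {'z': 27, 'a': 58, 'b': 59, 'y': 42}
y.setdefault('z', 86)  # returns 27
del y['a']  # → {'z': 27, 'b': 59, 'y': 42}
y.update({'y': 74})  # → {'z': 27, 'b': 59, 'y': 74}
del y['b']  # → {'z': 27, 'y': 74}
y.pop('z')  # 27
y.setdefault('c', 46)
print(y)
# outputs {'y': 74, 'c': 46}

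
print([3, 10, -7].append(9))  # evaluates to None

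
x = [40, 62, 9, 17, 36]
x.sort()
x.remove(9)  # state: [17, 36, 40, 62]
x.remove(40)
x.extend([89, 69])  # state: [17, 36, 62, 89, 69]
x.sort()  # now [17, 36, 62, 69, 89]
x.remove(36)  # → [17, 62, 69, 89]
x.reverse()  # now [89, 69, 62, 17]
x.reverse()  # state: [17, 62, 69, 89]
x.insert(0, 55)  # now [55, 17, 62, 69, 89]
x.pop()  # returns 89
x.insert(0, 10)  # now [10, 55, 17, 62, 69]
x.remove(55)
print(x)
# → [10, 17, 62, 69]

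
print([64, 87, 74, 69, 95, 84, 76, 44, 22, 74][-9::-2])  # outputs [87]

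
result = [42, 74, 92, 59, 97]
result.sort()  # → [42, 59, 74, 92, 97]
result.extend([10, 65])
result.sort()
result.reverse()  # [97, 92, 74, 65, 59, 42, 10]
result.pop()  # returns 10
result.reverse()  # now [42, 59, 65, 74, 92, 97]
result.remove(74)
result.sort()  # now [42, 59, 65, 92, 97]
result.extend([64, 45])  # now [42, 59, 65, 92, 97, 64, 45]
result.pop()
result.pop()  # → 64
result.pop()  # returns 97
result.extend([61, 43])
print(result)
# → [42, 59, 65, 92, 61, 43]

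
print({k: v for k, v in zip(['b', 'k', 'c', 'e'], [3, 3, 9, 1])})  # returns {'b': 3, 'k': 3, 'c': 9, 'e': 1}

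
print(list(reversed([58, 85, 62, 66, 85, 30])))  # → [30, 85, 66, 62, 85, 58]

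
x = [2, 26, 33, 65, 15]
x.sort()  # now [2, 15, 26, 33, 65]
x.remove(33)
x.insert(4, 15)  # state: [2, 15, 26, 65, 15]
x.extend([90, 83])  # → [2, 15, 26, 65, 15, 90, 83]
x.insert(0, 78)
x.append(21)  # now [78, 2, 15, 26, 65, 15, 90, 83, 21]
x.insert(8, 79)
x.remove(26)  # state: [78, 2, 15, 65, 15, 90, 83, 79, 21]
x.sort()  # [2, 15, 15, 21, 65, 78, 79, 83, 90]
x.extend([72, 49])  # [2, 15, 15, 21, 65, 78, 79, 83, 90, 72, 49]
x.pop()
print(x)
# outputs [2, 15, 15, 21, 65, 78, 79, 83, 90, 72]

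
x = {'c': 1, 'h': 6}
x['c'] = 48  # {'c': 48, 'h': 6}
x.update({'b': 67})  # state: {'c': 48, 'h': 6, 'b': 67}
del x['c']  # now {'h': 6, 'b': 67}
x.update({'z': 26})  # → {'h': 6, 'b': 67, 'z': 26}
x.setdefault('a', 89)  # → 89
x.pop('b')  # 67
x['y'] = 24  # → {'h': 6, 'z': 26, 'a': 89, 'y': 24}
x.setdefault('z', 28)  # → 26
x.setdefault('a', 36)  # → 89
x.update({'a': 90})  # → {'h': 6, 'z': 26, 'a': 90, 'y': 24}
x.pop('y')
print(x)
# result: {'h': 6, 'z': 26, 'a': 90}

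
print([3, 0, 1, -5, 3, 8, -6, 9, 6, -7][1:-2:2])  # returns [0, -5, 8, 9]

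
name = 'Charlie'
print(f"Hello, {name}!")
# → Hello, Charlie!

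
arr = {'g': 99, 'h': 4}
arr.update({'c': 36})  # {'g': 99, 'h': 4, 'c': 36}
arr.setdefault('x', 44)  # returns 44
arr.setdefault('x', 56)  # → 44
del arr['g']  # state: {'h': 4, 'c': 36, 'x': 44}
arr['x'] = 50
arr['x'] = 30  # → {'h': 4, 'c': 36, 'x': 30}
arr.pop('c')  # 36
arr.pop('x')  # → 30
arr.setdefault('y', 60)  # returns 60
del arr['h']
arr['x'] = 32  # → {'y': 60, 'x': 32}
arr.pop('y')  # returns 60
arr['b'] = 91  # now {'x': 32, 'b': 91}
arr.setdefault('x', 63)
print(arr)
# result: {'x': 32, 'b': 91}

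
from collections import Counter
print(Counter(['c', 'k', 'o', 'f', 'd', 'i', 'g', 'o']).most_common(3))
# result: [('o', 2), ('c', 1), ('k', 1)]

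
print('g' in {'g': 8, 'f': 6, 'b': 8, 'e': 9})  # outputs True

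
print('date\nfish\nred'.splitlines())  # ['date', 'fish', 'red']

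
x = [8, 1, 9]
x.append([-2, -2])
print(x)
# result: [8, 1, 9, [-2, -2]]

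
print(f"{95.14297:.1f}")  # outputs 95.1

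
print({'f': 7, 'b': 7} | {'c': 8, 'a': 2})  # {'f': 7, 'b': 7, 'c': 8, 'a': 2}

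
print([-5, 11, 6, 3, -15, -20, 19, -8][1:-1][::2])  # [11, 3, -20]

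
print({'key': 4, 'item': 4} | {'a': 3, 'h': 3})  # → {'key': 4, 'item': 4, 'a': 3, 'h': 3}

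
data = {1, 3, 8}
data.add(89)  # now {1, 3, 8, 89}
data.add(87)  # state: {1, 3, 8, 87, 89}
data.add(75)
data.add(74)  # {1, 3, 8, 74, 75, 87, 89}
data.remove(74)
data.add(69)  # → {1, 3, 8, 69, 75, 87, 89}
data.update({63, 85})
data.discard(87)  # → {1, 3, 8, 63, 69, 75, 85, 89}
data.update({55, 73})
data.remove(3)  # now {1, 8, 55, 63, 69, 73, 75, 85, 89}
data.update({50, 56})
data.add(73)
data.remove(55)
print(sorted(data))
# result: [1, 8, 50, 56, 63, 69, 73, 75, 85, 89]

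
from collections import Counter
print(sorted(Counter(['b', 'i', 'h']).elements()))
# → ['b', 'h', 'i']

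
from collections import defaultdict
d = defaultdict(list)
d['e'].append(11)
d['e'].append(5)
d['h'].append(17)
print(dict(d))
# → {'e': [11, 5], 'h': [17]}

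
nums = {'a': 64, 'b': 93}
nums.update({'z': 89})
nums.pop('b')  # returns 93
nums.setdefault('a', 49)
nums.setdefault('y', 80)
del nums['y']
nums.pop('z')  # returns 89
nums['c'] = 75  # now {'a': 64, 'c': 75}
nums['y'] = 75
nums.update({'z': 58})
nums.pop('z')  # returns 58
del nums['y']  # {'a': 64, 'c': 75}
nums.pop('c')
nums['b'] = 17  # {'a': 64, 'b': 17}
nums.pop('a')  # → 64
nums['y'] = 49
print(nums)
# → {'b': 17, 'y': 49}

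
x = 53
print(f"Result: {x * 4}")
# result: Result: 212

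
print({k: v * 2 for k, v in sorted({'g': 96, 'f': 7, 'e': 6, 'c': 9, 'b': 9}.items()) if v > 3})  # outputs {'b': 18, 'c': 18, 'e': 12, 'f': 14, 'g': 192}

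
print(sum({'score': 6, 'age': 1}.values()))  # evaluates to 7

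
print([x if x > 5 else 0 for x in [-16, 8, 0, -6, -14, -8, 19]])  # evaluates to [0, 8, 0, 0, 0, 0, 19]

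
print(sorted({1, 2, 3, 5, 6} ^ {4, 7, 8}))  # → [1, 2, 3, 4, 5, 6, 7, 8]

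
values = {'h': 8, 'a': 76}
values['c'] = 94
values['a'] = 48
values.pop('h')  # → 8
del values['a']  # {'c': 94}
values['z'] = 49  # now {'c': 94, 'z': 49}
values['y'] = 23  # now {'c': 94, 'z': 49, 'y': 23}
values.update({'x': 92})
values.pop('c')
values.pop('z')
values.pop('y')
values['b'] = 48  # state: {'x': 92, 'b': 48}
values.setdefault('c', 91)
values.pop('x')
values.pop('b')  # 48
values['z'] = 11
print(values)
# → {'c': 91, 'z': 11}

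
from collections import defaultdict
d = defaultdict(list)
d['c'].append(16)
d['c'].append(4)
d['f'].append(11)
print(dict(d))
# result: {'c': [16, 4], 'f': [11]}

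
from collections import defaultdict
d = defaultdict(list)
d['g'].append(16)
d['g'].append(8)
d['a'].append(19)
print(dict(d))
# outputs {'g': [16, 8], 'a': [19]}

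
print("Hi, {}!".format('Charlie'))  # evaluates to Hi, Charlie!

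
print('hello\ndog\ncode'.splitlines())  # ['hello', 'dog', 'code']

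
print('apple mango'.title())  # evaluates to Apple Mango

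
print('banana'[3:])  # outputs ana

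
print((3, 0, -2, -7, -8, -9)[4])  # -8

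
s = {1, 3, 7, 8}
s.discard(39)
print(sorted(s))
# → [1, 3, 7, 8]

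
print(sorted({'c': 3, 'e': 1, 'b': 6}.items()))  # [('b', 6), ('c', 3), ('e', 1)]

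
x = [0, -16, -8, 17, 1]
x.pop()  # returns 1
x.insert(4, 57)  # [0, -16, -8, 17, 57]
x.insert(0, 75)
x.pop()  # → 57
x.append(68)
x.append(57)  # [75, 0, -16, -8, 17, 68, 57]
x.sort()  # [-16, -8, 0, 17, 57, 68, 75]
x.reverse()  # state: [75, 68, 57, 17, 0, -8, -16]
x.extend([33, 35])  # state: [75, 68, 57, 17, 0, -8, -16, 33, 35]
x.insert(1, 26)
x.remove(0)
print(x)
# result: [75, 26, 68, 57, 17, -8, -16, 33, 35]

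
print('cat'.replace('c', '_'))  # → _at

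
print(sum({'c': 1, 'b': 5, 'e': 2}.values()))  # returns 8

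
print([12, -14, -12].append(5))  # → None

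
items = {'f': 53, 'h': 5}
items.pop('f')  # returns 53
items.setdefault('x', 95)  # 95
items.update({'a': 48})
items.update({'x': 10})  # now {'h': 5, 'x': 10, 'a': 48}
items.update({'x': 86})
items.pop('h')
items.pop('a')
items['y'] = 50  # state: {'x': 86, 'y': 50}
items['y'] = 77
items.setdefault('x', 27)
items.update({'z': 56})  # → {'x': 86, 'y': 77, 'z': 56}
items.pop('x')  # 86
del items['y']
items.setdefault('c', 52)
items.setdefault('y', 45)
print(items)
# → {'z': 56, 'c': 52, 'y': 45}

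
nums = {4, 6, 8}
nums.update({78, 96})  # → {4, 6, 8, 78, 96}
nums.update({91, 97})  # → {4, 6, 8, 78, 91, 96, 97}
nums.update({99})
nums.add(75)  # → {4, 6, 8, 75, 78, 91, 96, 97, 99}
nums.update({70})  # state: {4, 6, 8, 70, 75, 78, 91, 96, 97, 99}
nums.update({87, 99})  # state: {4, 6, 8, 70, 75, 78, 87, 91, 96, 97, 99}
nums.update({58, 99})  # {4, 6, 8, 58, 70, 75, 78, 87, 91, 96, 97, 99}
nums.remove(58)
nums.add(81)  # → {4, 6, 8, 70, 75, 78, 81, 87, 91, 96, 97, 99}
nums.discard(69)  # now {4, 6, 8, 70, 75, 78, 81, 87, 91, 96, 97, 99}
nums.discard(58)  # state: {4, 6, 8, 70, 75, 78, 81, 87, 91, 96, 97, 99}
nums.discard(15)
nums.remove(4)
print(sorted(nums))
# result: [6, 8, 70, 75, 78, 81, 87, 91, 96, 97, 99]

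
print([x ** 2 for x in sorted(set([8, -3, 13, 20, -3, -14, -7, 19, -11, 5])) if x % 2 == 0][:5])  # [196, 64, 400]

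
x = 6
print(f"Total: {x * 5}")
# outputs Total: 30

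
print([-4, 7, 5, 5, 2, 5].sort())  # None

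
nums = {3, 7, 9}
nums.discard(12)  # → {3, 7, 9}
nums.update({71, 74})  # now {3, 7, 9, 71, 74}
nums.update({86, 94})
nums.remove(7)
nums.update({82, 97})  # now {3, 9, 71, 74, 82, 86, 94, 97}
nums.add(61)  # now {3, 9, 61, 71, 74, 82, 86, 94, 97}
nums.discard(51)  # {3, 9, 61, 71, 74, 82, 86, 94, 97}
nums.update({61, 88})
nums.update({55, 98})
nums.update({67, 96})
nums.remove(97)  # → {3, 9, 55, 61, 67, 71, 74, 82, 86, 88, 94, 96, 98}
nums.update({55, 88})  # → {3, 9, 55, 61, 67, 71, 74, 82, 86, 88, 94, 96, 98}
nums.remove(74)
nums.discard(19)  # {3, 9, 55, 61, 67, 71, 82, 86, 88, 94, 96, 98}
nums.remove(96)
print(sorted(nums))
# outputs [3, 9, 55, 61, 67, 71, 82, 86, 88, 94, 98]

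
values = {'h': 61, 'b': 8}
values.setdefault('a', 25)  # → 25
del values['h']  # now {'b': 8, 'a': 25}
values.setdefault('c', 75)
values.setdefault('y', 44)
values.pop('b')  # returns 8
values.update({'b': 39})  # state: {'a': 25, 'c': 75, 'y': 44, 'b': 39}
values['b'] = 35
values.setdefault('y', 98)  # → 44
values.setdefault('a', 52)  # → 25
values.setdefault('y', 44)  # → 44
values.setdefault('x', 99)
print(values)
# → {'a': 25, 'c': 75, 'y': 44, 'b': 35, 'x': 99}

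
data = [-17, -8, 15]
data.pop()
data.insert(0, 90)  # [90, -17, -8]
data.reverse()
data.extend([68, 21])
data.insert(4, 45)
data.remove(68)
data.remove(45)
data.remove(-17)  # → [-8, 90, 21]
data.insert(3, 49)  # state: [-8, 90, 21, 49]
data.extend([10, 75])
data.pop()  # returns 75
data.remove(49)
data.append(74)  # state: [-8, 90, 21, 10, 74]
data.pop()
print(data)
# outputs [-8, 90, 21, 10]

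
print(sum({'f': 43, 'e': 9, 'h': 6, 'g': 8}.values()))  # 66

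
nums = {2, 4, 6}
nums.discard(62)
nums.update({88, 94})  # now {2, 4, 6, 88, 94}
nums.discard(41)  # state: {2, 4, 6, 88, 94}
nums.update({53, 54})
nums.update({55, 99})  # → {2, 4, 6, 53, 54, 55, 88, 94, 99}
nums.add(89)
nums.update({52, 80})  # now {2, 4, 6, 52, 53, 54, 55, 80, 88, 89, 94, 99}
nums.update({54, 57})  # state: {2, 4, 6, 52, 53, 54, 55, 57, 80, 88, 89, 94, 99}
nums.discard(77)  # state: {2, 4, 6, 52, 53, 54, 55, 57, 80, 88, 89, 94, 99}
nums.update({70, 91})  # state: {2, 4, 6, 52, 53, 54, 55, 57, 70, 80, 88, 89, 91, 94, 99}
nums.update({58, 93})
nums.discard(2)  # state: {4, 6, 52, 53, 54, 55, 57, 58, 70, 80, 88, 89, 91, 93, 94, 99}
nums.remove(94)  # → {4, 6, 52, 53, 54, 55, 57, 58, 70, 80, 88, 89, 91, 93, 99}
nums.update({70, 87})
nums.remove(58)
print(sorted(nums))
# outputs [4, 6, 52, 53, 54, 55, 57, 70, 80, 87, 88, 89, 91, 93, 99]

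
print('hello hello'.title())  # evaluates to Hello Hello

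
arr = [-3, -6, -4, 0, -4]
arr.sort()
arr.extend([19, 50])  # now [-6, -4, -4, -3, 0, 19, 50]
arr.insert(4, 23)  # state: [-6, -4, -4, -3, 23, 0, 19, 50]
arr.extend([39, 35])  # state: [-6, -4, -4, -3, 23, 0, 19, 50, 39, 35]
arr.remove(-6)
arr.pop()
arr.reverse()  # [39, 50, 19, 0, 23, -3, -4, -4]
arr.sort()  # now [-4, -4, -3, 0, 19, 23, 39, 50]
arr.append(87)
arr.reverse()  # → [87, 50, 39, 23, 19, 0, -3, -4, -4]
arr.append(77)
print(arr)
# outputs [87, 50, 39, 23, 19, 0, -3, -4, -4, 77]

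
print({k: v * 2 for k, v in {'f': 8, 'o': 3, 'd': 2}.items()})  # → {'f': 16, 'o': 6, 'd': 4}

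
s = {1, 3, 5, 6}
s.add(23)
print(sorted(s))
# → [1, 3, 5, 6, 23]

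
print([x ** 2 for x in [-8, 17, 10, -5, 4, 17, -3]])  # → [64, 289, 100, 25, 16, 289, 9]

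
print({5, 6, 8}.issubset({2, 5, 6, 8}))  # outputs True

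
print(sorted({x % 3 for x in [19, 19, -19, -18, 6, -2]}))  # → [0, 1, 2]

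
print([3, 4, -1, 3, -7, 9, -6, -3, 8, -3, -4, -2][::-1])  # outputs [-2, -4, -3, 8, -3, -6, 9, -7, 3, -1, 4, 3]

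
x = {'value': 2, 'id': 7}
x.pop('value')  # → 2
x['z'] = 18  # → {'id': 7, 'z': 18}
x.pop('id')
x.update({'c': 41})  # {'z': 18, 'c': 41}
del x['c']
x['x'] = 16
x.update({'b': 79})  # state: {'z': 18, 'x': 16, 'b': 79}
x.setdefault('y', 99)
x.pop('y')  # 99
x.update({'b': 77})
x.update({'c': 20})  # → {'z': 18, 'x': 16, 'b': 77, 'c': 20}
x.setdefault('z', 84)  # 18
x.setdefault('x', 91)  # 16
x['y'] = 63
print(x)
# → {'z': 18, 'x': 16, 'b': 77, 'c': 20, 'y': 63}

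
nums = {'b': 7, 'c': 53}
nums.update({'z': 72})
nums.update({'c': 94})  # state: {'b': 7, 'c': 94, 'z': 72}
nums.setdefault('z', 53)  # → 72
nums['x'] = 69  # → {'b': 7, 'c': 94, 'z': 72, 'x': 69}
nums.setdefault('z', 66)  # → 72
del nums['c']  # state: {'b': 7, 'z': 72, 'x': 69}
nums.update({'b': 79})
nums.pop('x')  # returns 69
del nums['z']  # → {'b': 79}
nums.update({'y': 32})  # {'b': 79, 'y': 32}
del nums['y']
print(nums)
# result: {'b': 79}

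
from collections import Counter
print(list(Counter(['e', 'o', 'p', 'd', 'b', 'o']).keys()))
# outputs ['e', 'o', 'p', 'd', 'b']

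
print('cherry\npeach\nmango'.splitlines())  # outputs ['cherry', 'peach', 'mango']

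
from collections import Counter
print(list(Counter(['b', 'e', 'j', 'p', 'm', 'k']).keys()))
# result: ['b', 'e', 'j', 'p', 'm', 'k']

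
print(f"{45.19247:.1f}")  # 45.2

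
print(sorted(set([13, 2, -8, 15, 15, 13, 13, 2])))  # [-8, 2, 13, 15]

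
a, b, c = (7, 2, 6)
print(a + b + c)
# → 15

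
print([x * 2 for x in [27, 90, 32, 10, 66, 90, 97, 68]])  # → [54, 180, 64, 20, 132, 180, 194, 136]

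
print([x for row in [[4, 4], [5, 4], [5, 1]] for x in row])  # [4, 4, 5, 4, 5, 1]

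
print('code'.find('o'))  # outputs 1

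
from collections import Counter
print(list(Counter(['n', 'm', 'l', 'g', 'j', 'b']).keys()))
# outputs ['n', 'm', 'l', 'g', 'j', 'b']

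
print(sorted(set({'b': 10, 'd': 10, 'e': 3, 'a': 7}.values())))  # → [3, 7, 10]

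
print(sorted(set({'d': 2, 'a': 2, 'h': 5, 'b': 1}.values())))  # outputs [1, 2, 5]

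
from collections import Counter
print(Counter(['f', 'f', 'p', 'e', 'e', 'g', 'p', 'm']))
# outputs Counter({'f': 2, 'p': 2, 'e': 2, 'g': 1, 'm': 1})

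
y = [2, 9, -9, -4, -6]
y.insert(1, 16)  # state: [2, 16, 9, -9, -4, -6]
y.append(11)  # [2, 16, 9, -9, -4, -6, 11]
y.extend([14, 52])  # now [2, 16, 9, -9, -4, -6, 11, 14, 52]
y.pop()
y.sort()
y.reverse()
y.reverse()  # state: [-9, -6, -4, 2, 9, 11, 14, 16]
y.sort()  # [-9, -6, -4, 2, 9, 11, 14, 16]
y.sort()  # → [-9, -6, -4, 2, 9, 11, 14, 16]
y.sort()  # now [-9, -6, -4, 2, 9, 11, 14, 16]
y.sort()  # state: [-9, -6, -4, 2, 9, 11, 14, 16]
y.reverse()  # [16, 14, 11, 9, 2, -4, -6, -9]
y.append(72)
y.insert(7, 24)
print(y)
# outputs [16, 14, 11, 9, 2, -4, -6, 24, -9, 72]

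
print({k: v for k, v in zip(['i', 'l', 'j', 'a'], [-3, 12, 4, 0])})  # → {'i': -3, 'l': 12, 'j': 4, 'a': 0}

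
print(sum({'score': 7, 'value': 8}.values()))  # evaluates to 15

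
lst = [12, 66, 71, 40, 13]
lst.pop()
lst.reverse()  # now [40, 71, 66, 12]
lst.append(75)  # [40, 71, 66, 12, 75]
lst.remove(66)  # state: [40, 71, 12, 75]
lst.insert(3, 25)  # [40, 71, 12, 25, 75]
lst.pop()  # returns 75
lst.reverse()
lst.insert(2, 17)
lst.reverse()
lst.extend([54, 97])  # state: [40, 71, 17, 12, 25, 54, 97]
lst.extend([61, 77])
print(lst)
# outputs [40, 71, 17, 12, 25, 54, 97, 61, 77]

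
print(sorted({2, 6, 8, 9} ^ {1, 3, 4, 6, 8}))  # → [1, 2, 3, 4, 9]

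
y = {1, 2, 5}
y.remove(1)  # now {2, 5}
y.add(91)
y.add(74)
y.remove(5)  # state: {2, 74, 91}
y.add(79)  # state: {2, 74, 79, 91}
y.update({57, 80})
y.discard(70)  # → {2, 57, 74, 79, 80, 91}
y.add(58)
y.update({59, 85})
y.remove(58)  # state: {2, 57, 59, 74, 79, 80, 85, 91}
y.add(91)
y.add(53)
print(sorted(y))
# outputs [2, 53, 57, 59, 74, 79, 80, 85, 91]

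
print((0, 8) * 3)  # (0, 8, 0, 8, 0, 8)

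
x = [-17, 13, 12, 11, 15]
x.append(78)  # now [-17, 13, 12, 11, 15, 78]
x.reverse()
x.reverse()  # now [-17, 13, 12, 11, 15, 78]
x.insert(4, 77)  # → [-17, 13, 12, 11, 77, 15, 78]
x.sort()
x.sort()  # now [-17, 11, 12, 13, 15, 77, 78]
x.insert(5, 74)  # [-17, 11, 12, 13, 15, 74, 77, 78]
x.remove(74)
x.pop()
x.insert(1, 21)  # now [-17, 21, 11, 12, 13, 15, 77]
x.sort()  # [-17, 11, 12, 13, 15, 21, 77]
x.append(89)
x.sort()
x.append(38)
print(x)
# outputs [-17, 11, 12, 13, 15, 21, 77, 89, 38]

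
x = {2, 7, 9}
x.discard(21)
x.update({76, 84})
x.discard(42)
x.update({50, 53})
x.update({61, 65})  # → {2, 7, 9, 50, 53, 61, 65, 76, 84}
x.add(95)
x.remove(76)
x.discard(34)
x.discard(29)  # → {2, 7, 9, 50, 53, 61, 65, 84, 95}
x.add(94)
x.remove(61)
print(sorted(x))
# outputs [2, 7, 9, 50, 53, 65, 84, 94, 95]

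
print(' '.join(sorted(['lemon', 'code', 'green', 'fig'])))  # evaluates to code fig green lemon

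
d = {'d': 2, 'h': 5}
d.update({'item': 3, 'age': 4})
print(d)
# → {'d': 2, 'h': 5, 'item': 3, 'age': 4}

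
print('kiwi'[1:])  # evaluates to iwi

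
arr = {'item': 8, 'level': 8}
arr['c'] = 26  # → {'item': 8, 'level': 8, 'c': 26}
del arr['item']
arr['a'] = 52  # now {'level': 8, 'c': 26, 'a': 52}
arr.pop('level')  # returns 8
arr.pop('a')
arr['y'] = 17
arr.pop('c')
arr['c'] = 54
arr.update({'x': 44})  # {'y': 17, 'c': 54, 'x': 44}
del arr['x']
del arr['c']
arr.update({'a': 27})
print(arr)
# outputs {'y': 17, 'a': 27}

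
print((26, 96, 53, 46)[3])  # 46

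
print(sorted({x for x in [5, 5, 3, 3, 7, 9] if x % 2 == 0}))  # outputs []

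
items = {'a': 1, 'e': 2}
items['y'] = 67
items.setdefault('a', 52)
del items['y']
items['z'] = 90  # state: {'a': 1, 'e': 2, 'z': 90}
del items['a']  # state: {'e': 2, 'z': 90}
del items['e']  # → {'z': 90}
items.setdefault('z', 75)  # 90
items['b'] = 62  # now {'z': 90, 'b': 62}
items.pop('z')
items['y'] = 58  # {'b': 62, 'y': 58}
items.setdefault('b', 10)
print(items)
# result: {'b': 62, 'y': 58}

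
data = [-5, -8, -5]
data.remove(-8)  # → [-5, -5]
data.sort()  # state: [-5, -5]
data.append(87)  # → [-5, -5, 87]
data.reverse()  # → [87, -5, -5]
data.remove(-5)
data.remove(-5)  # [87]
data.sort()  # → [87]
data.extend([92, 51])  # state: [87, 92, 51]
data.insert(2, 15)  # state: [87, 92, 15, 51]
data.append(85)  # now [87, 92, 15, 51, 85]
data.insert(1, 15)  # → [87, 15, 92, 15, 51, 85]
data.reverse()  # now [85, 51, 15, 92, 15, 87]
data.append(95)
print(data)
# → [85, 51, 15, 92, 15, 87, 95]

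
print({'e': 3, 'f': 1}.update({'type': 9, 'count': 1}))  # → None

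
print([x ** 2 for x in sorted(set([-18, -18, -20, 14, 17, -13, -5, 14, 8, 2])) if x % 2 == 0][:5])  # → [400, 324, 4, 64, 196]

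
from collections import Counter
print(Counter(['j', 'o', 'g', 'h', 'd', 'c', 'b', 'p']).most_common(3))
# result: [('j', 1), ('o', 1), ('g', 1)]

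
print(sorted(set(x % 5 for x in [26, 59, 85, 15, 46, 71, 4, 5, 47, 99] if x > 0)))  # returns [0, 1, 2, 4]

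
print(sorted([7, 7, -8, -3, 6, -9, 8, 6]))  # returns [-9, -8, -3, 6, 6, 7, 7, 8]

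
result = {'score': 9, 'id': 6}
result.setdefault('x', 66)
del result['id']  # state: {'score': 9, 'x': 66}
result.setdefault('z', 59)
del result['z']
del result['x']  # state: {'score': 9}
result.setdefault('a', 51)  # 51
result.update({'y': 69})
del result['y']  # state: {'score': 9, 'a': 51}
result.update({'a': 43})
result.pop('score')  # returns 9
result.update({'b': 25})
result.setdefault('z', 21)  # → 21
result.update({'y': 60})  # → {'a': 43, 'b': 25, 'z': 21, 'y': 60}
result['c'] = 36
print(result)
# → {'a': 43, 'b': 25, 'z': 21, 'y': 60, 'c': 36}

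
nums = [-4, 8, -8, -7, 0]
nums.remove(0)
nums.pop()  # -7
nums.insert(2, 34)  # [-4, 8, 34, -8]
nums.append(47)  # [-4, 8, 34, -8, 47]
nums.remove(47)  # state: [-4, 8, 34, -8]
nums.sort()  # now [-8, -4, 8, 34]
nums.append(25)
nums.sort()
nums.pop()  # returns 34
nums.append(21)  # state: [-8, -4, 8, 25, 21]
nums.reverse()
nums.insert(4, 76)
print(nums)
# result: [21, 25, 8, -4, 76, -8]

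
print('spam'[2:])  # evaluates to am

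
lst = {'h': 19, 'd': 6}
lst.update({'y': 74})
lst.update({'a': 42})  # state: {'h': 19, 'd': 6, 'y': 74, 'a': 42}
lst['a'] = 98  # {'h': 19, 'd': 6, 'y': 74, 'a': 98}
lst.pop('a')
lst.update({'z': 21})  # {'h': 19, 'd': 6, 'y': 74, 'z': 21}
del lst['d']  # {'h': 19, 'y': 74, 'z': 21}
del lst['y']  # {'h': 19, 'z': 21}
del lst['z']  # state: {'h': 19}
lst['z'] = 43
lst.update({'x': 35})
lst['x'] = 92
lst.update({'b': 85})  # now {'h': 19, 'z': 43, 'x': 92, 'b': 85}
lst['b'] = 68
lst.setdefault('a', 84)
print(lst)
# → {'h': 19, 'z': 43, 'x': 92, 'b': 68, 'a': 84}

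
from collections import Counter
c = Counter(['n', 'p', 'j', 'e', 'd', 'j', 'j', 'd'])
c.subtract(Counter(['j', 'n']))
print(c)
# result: Counter({'j': 2, 'd': 2, 'p': 1, 'e': 1, 'n': 0})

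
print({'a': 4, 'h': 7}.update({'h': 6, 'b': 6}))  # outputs None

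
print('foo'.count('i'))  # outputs 0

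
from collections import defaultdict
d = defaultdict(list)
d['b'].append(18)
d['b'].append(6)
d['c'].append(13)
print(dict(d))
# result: {'b': [18, 6], 'c': [13]}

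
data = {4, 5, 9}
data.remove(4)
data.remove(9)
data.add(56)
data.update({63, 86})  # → {5, 56, 63, 86}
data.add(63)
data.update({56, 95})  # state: {5, 56, 63, 86, 95}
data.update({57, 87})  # {5, 56, 57, 63, 86, 87, 95}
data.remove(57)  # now {5, 56, 63, 86, 87, 95}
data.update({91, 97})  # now {5, 56, 63, 86, 87, 91, 95, 97}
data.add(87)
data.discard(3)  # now {5, 56, 63, 86, 87, 91, 95, 97}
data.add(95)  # {5, 56, 63, 86, 87, 91, 95, 97}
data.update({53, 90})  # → {5, 53, 56, 63, 86, 87, 90, 91, 95, 97}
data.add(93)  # {5, 53, 56, 63, 86, 87, 90, 91, 93, 95, 97}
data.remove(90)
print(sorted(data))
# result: [5, 53, 56, 63, 86, 87, 91, 93, 95, 97]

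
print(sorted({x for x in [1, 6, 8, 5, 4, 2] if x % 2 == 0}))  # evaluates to [2, 4, 6, 8]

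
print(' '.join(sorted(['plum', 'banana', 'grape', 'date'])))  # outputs banana date grape plum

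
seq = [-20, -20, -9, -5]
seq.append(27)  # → [-20, -20, -9, -5, 27]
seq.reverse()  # [27, -5, -9, -20, -20]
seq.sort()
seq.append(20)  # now [-20, -20, -9, -5, 27, 20]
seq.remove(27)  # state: [-20, -20, -9, -5, 20]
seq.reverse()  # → [20, -5, -9, -20, -20]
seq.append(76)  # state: [20, -5, -9, -20, -20, 76]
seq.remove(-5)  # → [20, -9, -20, -20, 76]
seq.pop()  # 76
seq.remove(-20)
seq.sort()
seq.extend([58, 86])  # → [-20, -9, 20, 58, 86]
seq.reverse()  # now [86, 58, 20, -9, -20]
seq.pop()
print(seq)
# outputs [86, 58, 20, -9]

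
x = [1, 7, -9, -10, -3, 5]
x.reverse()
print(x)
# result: [5, -3, -10, -9, 7, 1]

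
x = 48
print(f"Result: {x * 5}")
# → Result: 240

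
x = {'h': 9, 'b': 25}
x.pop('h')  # 9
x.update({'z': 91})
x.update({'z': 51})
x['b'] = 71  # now {'b': 71, 'z': 51}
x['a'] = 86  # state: {'b': 71, 'z': 51, 'a': 86}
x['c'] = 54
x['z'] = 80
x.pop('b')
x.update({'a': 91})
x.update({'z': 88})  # {'z': 88, 'a': 91, 'c': 54}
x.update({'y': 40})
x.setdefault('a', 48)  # 91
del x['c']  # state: {'z': 88, 'a': 91, 'y': 40}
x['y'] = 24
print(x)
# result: {'z': 88, 'a': 91, 'y': 24}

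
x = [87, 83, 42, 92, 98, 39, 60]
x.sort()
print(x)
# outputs [39, 42, 60, 83, 87, 92, 98]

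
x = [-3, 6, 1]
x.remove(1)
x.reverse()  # [6, -3]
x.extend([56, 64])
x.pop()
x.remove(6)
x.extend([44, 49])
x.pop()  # 49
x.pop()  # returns 44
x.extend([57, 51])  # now [-3, 56, 57, 51]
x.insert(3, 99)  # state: [-3, 56, 57, 99, 51]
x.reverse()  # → [51, 99, 57, 56, -3]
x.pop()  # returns -3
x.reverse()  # [56, 57, 99, 51]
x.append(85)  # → [56, 57, 99, 51, 85]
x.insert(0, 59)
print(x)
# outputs [59, 56, 57, 99, 51, 85]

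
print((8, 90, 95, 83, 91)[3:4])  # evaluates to (83,)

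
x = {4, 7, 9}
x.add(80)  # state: {4, 7, 9, 80}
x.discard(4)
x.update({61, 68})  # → {7, 9, 61, 68, 80}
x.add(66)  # {7, 9, 61, 66, 68, 80}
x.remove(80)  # {7, 9, 61, 66, 68}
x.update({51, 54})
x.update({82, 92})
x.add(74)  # {7, 9, 51, 54, 61, 66, 68, 74, 82, 92}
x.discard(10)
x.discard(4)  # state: {7, 9, 51, 54, 61, 66, 68, 74, 82, 92}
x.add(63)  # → {7, 9, 51, 54, 61, 63, 66, 68, 74, 82, 92}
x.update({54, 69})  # {7, 9, 51, 54, 61, 63, 66, 68, 69, 74, 82, 92}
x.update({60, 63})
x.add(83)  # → {7, 9, 51, 54, 60, 61, 63, 66, 68, 69, 74, 82, 83, 92}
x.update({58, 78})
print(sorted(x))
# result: [7, 9, 51, 54, 58, 60, 61, 63, 66, 68, 69, 74, 78, 82, 83, 92]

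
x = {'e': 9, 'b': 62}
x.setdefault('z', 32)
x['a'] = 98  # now {'e': 9, 'b': 62, 'z': 32, 'a': 98}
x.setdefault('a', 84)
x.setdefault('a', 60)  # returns 98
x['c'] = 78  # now {'e': 9, 'b': 62, 'z': 32, 'a': 98, 'c': 78}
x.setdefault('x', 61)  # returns 61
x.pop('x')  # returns 61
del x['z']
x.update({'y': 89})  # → {'e': 9, 'b': 62, 'a': 98, 'c': 78, 'y': 89}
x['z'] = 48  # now {'e': 9, 'b': 62, 'a': 98, 'c': 78, 'y': 89, 'z': 48}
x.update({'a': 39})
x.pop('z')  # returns 48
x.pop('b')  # 62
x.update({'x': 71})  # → {'e': 9, 'a': 39, 'c': 78, 'y': 89, 'x': 71}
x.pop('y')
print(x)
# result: {'e': 9, 'a': 39, 'c': 78, 'x': 71}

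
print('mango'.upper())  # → MANGO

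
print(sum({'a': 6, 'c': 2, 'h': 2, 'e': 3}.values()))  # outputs 13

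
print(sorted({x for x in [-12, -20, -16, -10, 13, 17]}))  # [-20, -16, -12, -10, 13, 17]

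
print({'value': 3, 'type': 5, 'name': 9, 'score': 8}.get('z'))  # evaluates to None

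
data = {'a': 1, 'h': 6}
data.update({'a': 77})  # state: {'a': 77, 'h': 6}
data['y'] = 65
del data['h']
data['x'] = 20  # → {'a': 77, 'y': 65, 'x': 20}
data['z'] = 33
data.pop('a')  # 77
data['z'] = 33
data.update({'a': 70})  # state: {'y': 65, 'x': 20, 'z': 33, 'a': 70}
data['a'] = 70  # {'y': 65, 'x': 20, 'z': 33, 'a': 70}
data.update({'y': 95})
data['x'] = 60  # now {'y': 95, 'x': 60, 'z': 33, 'a': 70}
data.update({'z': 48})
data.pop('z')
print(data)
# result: {'y': 95, 'x': 60, 'a': 70}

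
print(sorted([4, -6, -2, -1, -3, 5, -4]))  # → [-6, -4, -3, -2, -1, 4, 5]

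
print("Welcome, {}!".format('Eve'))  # Welcome, Eve!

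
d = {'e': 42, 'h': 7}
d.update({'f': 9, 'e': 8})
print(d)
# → {'e': 8, 'h': 7, 'f': 9}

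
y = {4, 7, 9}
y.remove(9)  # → {4, 7}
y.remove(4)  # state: {7}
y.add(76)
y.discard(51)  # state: {7, 76}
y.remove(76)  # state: {7}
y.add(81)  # {7, 81}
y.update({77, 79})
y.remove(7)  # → {77, 79, 81}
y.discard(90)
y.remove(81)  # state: {77, 79}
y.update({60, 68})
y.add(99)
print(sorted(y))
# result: [60, 68, 77, 79, 99]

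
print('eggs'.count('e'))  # 1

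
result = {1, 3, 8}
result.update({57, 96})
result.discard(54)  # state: {1, 3, 8, 57, 96}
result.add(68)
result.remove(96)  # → {1, 3, 8, 57, 68}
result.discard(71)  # {1, 3, 8, 57, 68}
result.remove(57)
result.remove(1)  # {3, 8, 68}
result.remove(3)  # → {8, 68}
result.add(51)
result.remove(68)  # {8, 51}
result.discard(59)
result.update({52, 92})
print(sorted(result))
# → [8, 51, 52, 92]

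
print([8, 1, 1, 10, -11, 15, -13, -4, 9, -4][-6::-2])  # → [-11, 1, 8]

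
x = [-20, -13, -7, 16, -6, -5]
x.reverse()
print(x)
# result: [-5, -6, 16, -7, -13, -20]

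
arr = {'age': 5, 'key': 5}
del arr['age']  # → {'key': 5}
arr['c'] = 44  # {'key': 5, 'c': 44}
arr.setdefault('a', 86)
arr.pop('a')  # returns 86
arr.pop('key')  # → 5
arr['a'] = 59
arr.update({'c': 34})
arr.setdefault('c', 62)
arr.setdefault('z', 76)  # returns 76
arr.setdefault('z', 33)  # 76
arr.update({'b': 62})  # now {'c': 34, 'a': 59, 'z': 76, 'b': 62}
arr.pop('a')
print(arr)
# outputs {'c': 34, 'z': 76, 'b': 62}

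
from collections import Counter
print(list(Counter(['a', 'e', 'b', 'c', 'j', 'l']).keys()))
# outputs ['a', 'e', 'b', 'c', 'j', 'l']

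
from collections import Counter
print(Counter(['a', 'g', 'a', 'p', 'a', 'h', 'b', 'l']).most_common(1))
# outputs [('a', 3)]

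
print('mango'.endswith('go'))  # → True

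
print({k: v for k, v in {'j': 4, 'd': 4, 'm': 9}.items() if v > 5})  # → {'m': 9}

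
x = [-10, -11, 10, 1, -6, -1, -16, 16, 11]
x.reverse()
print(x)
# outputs [11, 16, -16, -1, -6, 1, 10, -11, -10]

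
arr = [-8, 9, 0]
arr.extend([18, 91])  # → [-8, 9, 0, 18, 91]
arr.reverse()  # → [91, 18, 0, 9, -8]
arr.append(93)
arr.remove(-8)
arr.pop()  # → 93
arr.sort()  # [0, 9, 18, 91]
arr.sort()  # [0, 9, 18, 91]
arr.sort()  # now [0, 9, 18, 91]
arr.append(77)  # [0, 9, 18, 91, 77]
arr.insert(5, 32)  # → [0, 9, 18, 91, 77, 32]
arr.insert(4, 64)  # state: [0, 9, 18, 91, 64, 77, 32]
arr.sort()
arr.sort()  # [0, 9, 18, 32, 64, 77, 91]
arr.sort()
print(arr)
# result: [0, 9, 18, 32, 64, 77, 91]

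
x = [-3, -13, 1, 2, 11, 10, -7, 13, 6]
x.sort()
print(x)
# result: [-13, -7, -3, 1, 2, 6, 10, 11, 13]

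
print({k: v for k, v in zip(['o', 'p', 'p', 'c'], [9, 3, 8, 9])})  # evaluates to {'o': 9, 'p': 8, 'c': 9}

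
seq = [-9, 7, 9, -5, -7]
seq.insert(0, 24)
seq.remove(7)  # [24, -9, 9, -5, -7]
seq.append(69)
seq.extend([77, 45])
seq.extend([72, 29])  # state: [24, -9, 9, -5, -7, 69, 77, 45, 72, 29]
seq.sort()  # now [-9, -7, -5, 9, 24, 29, 45, 69, 72, 77]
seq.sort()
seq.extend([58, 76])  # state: [-9, -7, -5, 9, 24, 29, 45, 69, 72, 77, 58, 76]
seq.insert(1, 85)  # [-9, 85, -7, -5, 9, 24, 29, 45, 69, 72, 77, 58, 76]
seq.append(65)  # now [-9, 85, -7, -5, 9, 24, 29, 45, 69, 72, 77, 58, 76, 65]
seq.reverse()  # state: [65, 76, 58, 77, 72, 69, 45, 29, 24, 9, -5, -7, 85, -9]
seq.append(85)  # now [65, 76, 58, 77, 72, 69, 45, 29, 24, 9, -5, -7, 85, -9, 85]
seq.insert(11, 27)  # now [65, 76, 58, 77, 72, 69, 45, 29, 24, 9, -5, 27, -7, 85, -9, 85]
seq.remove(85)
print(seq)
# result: [65, 76, 58, 77, 72, 69, 45, 29, 24, 9, -5, 27, -7, -9, 85]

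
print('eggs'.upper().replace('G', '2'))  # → E22S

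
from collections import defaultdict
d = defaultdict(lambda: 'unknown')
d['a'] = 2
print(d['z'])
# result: unknown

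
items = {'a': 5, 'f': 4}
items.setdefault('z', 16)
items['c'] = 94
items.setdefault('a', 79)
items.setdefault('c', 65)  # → 94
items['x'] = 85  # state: {'a': 5, 'f': 4, 'z': 16, 'c': 94, 'x': 85}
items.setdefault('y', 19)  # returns 19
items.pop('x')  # 85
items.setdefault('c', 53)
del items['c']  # {'a': 5, 'f': 4, 'z': 16, 'y': 19}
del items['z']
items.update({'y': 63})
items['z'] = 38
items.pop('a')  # 5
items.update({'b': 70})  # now {'f': 4, 'y': 63, 'z': 38, 'b': 70}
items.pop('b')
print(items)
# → {'f': 4, 'y': 63, 'z': 38}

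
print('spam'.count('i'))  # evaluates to 0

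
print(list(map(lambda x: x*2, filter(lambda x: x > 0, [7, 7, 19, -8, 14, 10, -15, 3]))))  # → [14, 14, 38, 28, 20, 6]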